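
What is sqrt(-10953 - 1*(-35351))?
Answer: sqrt(24398) ≈ 156.20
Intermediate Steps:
sqrt(-10953 - 1*(-35351)) = sqrt(-10953 + 35351) = sqrt(24398)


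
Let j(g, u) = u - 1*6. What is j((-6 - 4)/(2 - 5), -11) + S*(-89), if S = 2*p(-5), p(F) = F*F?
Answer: -4467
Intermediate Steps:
p(F) = F²
j(g, u) = -6 + u (j(g, u) = u - 6 = -6 + u)
S = 50 (S = 2*(-5)² = 2*25 = 50)
j((-6 - 4)/(2 - 5), -11) + S*(-89) = (-6 - 11) + 50*(-89) = -17 - 4450 = -4467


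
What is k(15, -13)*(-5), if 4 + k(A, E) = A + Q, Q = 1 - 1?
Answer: -55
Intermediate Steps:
Q = 0
k(A, E) = -4 + A (k(A, E) = -4 + (A + 0) = -4 + A)
k(15, -13)*(-5) = (-4 + 15)*(-5) = 11*(-5) = -55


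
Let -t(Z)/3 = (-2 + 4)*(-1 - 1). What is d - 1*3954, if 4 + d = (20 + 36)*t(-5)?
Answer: -3286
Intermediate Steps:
t(Z) = 12 (t(Z) = -3*(-2 + 4)*(-1 - 1) = -6*(-2) = -3*(-4) = 12)
d = 668 (d = -4 + (20 + 36)*12 = -4 + 56*12 = -4 + 672 = 668)
d - 1*3954 = 668 - 1*3954 = 668 - 3954 = -3286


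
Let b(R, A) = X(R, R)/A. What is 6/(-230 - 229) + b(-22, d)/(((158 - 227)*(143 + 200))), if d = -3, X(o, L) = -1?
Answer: -1755/134113 ≈ -0.013086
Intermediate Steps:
b(R, A) = -1/A
6/(-230 - 229) + b(-22, d)/(((158 - 227)*(143 + 200))) = 6/(-230 - 229) + (-1/(-3))/(((158 - 227)*(143 + 200))) = 6/(-459) + (-1*(-⅓))/((-69*343)) = 6*(-1/459) + (⅓)/(-23667) = -2/153 + (⅓)*(-1/23667) = -2/153 - 1/71001 = -1755/134113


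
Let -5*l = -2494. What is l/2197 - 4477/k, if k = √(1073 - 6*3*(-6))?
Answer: 2494/10985 - 4477*√1181/1181 ≈ -130.05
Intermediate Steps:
l = 2494/5 (l = -⅕*(-2494) = 2494/5 ≈ 498.80)
k = √1181 (k = √(1073 - 18*(-6)) = √(1073 + 108) = √1181 ≈ 34.366)
l/2197 - 4477/k = (2494/5)/2197 - 4477*√1181/1181 = (2494/5)*(1/2197) - 4477*√1181/1181 = 2494/10985 - 4477*√1181/1181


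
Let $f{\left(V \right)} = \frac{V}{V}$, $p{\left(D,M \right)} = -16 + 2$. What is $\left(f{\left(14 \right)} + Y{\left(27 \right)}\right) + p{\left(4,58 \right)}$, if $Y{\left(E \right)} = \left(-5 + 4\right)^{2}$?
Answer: $-12$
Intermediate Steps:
$p{\left(D,M \right)} = -14$
$Y{\left(E \right)} = 1$ ($Y{\left(E \right)} = \left(-1\right)^{2} = 1$)
$f{\left(V \right)} = 1$
$\left(f{\left(14 \right)} + Y{\left(27 \right)}\right) + p{\left(4,58 \right)} = \left(1 + 1\right) - 14 = 2 - 14 = -12$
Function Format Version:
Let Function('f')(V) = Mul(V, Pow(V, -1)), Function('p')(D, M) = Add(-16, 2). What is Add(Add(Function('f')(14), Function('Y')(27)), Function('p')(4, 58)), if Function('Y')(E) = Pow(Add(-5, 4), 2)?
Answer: -12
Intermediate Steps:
Function('p')(D, M) = -14
Function('Y')(E) = 1 (Function('Y')(E) = Pow(-1, 2) = 1)
Function('f')(V) = 1
Add(Add(Function('f')(14), Function('Y')(27)), Function('p')(4, 58)) = Add(Add(1, 1), -14) = Add(2, -14) = -12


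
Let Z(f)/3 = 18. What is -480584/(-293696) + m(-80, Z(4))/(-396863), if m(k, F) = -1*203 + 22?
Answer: 1834415067/1120741112 ≈ 1.6368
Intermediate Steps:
Z(f) = 54 (Z(f) = 3*18 = 54)
m(k, F) = -181 (m(k, F) = -203 + 22 = -181)
-480584/(-293696) + m(-80, Z(4))/(-396863) = -480584/(-293696) - 181/(-396863) = -480584*(-1/293696) - 181*(-1/396863) = 4621/2824 + 181/396863 = 1834415067/1120741112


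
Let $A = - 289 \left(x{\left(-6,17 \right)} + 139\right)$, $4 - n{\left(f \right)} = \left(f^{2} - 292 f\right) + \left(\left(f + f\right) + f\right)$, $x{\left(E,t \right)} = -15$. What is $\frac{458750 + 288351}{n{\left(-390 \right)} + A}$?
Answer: $- \frac{1327}{534} \approx -2.485$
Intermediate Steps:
$n{\left(f \right)} = 4 - f^{2} + 289 f$ ($n{\left(f \right)} = 4 - \left(\left(f^{2} - 292 f\right) + \left(\left(f + f\right) + f\right)\right) = 4 - \left(\left(f^{2} - 292 f\right) + \left(2 f + f\right)\right) = 4 - \left(\left(f^{2} - 292 f\right) + 3 f\right) = 4 - \left(f^{2} - 289 f\right) = 4 - f^{2} + 289 f$)
$A = -35836$ ($A = - 289 \left(-15 + 139\right) = \left(-289\right) 124 = -35836$)
$\frac{458750 + 288351}{n{\left(-390 \right)} + A} = \frac{458750 + 288351}{\left(4 - \left(-390\right)^{2} + 289 \left(-390\right)\right) - 35836} = \frac{747101}{\left(4 - 152100 - 112710\right) - 35836} = \frac{747101}{-264806 - 35836} = \frac{747101}{-300642} = 747101 \left(- \frac{1}{300642}\right) = - \frac{1327}{534}$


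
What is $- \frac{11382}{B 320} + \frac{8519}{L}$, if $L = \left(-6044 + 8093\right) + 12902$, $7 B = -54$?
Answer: $\frac{223069049}{43058880} \approx 5.1806$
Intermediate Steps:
$B = - \frac{54}{7}$ ($B = \frac{1}{7} \left(-54\right) = - \frac{54}{7} \approx -7.7143$)
$L = 14951$ ($L = 2049 + 12902 = 14951$)
$- \frac{11382}{B 320} + \frac{8519}{L} = - \frac{11382}{\left(- \frac{54}{7}\right) 320} + \frac{8519}{14951} = - \frac{11382}{- \frac{17280}{7}} + 8519 \cdot \frac{1}{14951} = \left(-11382\right) \left(- \frac{7}{17280}\right) + \frac{8519}{14951} = \frac{13279}{2880} + \frac{8519}{14951} = \frac{223069049}{43058880}$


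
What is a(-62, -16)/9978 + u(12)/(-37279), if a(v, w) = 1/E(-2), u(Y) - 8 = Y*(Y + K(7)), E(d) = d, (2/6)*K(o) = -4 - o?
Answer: 4831985/743939724 ≈ 0.0064951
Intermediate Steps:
K(o) = -12 - 3*o (K(o) = 3*(-4 - o) = -12 - 3*o)
u(Y) = 8 + Y*(-33 + Y) (u(Y) = 8 + Y*(Y + (-12 - 3*7)) = 8 + Y*(Y + (-12 - 21)) = 8 + Y*(Y - 33) = 8 + Y*(-33 + Y))
a(v, w) = -½ (a(v, w) = 1/(-2) = -½)
a(-62, -16)/9978 + u(12)/(-37279) = -½/9978 + (8 + 12² - 33*12)/(-37279) = -½*1/9978 + (8 + 144 - 396)*(-1/37279) = -1/19956 - 244*(-1/37279) = -1/19956 + 244/37279 = 4831985/743939724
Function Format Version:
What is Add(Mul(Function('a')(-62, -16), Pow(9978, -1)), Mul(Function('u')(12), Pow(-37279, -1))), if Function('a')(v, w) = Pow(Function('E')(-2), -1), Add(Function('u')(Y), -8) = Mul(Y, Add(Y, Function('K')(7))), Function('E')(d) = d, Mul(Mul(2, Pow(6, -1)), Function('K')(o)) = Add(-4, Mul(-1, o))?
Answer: Rational(4831985, 743939724) ≈ 0.0064951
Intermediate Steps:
Function('K')(o) = Add(-12, Mul(-3, o)) (Function('K')(o) = Mul(3, Add(-4, Mul(-1, o))) = Add(-12, Mul(-3, o)))
Function('u')(Y) = Add(8, Mul(Y, Add(-33, Y))) (Function('u')(Y) = Add(8, Mul(Y, Add(Y, Add(-12, Mul(-3, 7))))) = Add(8, Mul(Y, Add(Y, Add(-12, -21)))) = Add(8, Mul(Y, Add(Y, -33))) = Add(8, Mul(Y, Add(-33, Y))))
Function('a')(v, w) = Rational(-1, 2) (Function('a')(v, w) = Pow(-2, -1) = Rational(-1, 2))
Add(Mul(Function('a')(-62, -16), Pow(9978, -1)), Mul(Function('u')(12), Pow(-37279, -1))) = Add(Mul(Rational(-1, 2), Pow(9978, -1)), Mul(Add(8, Pow(12, 2), Mul(-33, 12)), Pow(-37279, -1))) = Add(Mul(Rational(-1, 2), Rational(1, 9978)), Mul(Add(8, 144, -396), Rational(-1, 37279))) = Add(Rational(-1, 19956), Mul(-244, Rational(-1, 37279))) = Add(Rational(-1, 19956), Rational(244, 37279)) = Rational(4831985, 743939724)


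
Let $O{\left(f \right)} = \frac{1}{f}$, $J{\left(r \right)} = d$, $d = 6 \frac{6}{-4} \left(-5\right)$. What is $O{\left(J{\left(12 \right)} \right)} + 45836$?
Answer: $\frac{2062621}{45} \approx 45836.0$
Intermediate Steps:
$d = 45$ ($d = 6 \cdot 6 \left(- \frac{1}{4}\right) \left(-5\right) = 6 \left(- \frac{3}{2}\right) \left(-5\right) = \left(-9\right) \left(-5\right) = 45$)
$J{\left(r \right)} = 45$
$O{\left(J{\left(12 \right)} \right)} + 45836 = \frac{1}{45} + 45836 = \frac{2062621}{45}$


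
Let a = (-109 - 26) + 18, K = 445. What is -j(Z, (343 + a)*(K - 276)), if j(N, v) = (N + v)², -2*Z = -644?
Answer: -1483482256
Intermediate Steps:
Z = 322 (Z = -½*(-644) = 322)
a = -117 (a = -135 + 18 = -117)
-j(Z, (343 + a)*(K - 276)) = -(322 + (343 - 117)*(445 - 276))² = -(322 + 226*169)² = -(322 + 38194)² = -1*38516² = -1*1483482256 = -1483482256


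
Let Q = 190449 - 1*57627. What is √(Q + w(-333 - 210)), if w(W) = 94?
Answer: 2*√33229 ≈ 364.58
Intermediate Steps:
Q = 132822 (Q = 190449 - 57627 = 132822)
√(Q + w(-333 - 210)) = √(132822 + 94) = √132916 = 2*√33229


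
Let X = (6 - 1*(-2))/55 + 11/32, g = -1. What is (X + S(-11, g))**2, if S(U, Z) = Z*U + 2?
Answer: 563635081/3097600 ≈ 181.96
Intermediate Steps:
S(U, Z) = 2 + U*Z (S(U, Z) = U*Z + 2 = 2 + U*Z)
X = 861/1760 (X = (6 + 2)*(1/55) + 11*(1/32) = 8*(1/55) + 11/32 = 8/55 + 11/32 = 861/1760 ≈ 0.48920)
(X + S(-11, g))**2 = (861/1760 + (2 - 11*(-1)))**2 = (861/1760 + (2 + 11))**2 = (861/1760 + 13)**2 = (23741/1760)**2 = 563635081/3097600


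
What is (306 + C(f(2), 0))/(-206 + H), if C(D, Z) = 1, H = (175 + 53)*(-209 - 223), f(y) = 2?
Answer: -307/98702 ≈ -0.0031104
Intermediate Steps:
H = -98496 (H = 228*(-432) = -98496)
(306 + C(f(2), 0))/(-206 + H) = (306 + 1)/(-206 - 98496) = 307/(-98702) = 307*(-1/98702) = -307/98702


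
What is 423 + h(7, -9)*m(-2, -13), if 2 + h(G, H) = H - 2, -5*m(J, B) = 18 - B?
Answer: 2518/5 ≈ 503.60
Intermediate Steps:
m(J, B) = -18/5 + B/5 (m(J, B) = -(18 - B)/5 = -18/5 + B/5)
h(G, H) = -4 + H (h(G, H) = -2 + (H - 2) = -2 + (-2 + H) = -4 + H)
423 + h(7, -9)*m(-2, -13) = 423 + (-4 - 9)*(-18/5 + (⅕)*(-13)) = 423 - 13*(-18/5 - 13/5) = 423 - 13*(-31/5) = 423 + 403/5 = 2518/5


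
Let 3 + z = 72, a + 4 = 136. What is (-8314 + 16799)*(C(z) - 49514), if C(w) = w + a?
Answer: -418420805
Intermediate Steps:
a = 132 (a = -4 + 136 = 132)
z = 69 (z = -3 + 72 = 69)
C(w) = 132 + w (C(w) = w + 132 = 132 + w)
(-8314 + 16799)*(C(z) - 49514) = (-8314 + 16799)*((132 + 69) - 49514) = 8485*(201 - 49514) = 8485*(-49313) = -418420805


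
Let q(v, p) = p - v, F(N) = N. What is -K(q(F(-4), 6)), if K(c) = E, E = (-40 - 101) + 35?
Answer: 106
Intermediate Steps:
E = -106 (E = -141 + 35 = -106)
K(c) = -106
-K(q(F(-4), 6)) = -1*(-106) = 106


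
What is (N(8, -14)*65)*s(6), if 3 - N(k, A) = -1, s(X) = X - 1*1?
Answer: 1300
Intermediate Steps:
s(X) = -1 + X (s(X) = X - 1 = -1 + X)
N(k, A) = 4 (N(k, A) = 3 - 1*(-1) = 3 + 1 = 4)
(N(8, -14)*65)*s(6) = (4*65)*(-1 + 6) = 260*5 = 1300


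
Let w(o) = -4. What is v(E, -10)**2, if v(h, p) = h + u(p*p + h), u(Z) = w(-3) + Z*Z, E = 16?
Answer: 181387024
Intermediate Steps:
u(Z) = -4 + Z**2 (u(Z) = -4 + Z*Z = -4 + Z**2)
v(h, p) = -4 + h + (h + p**2)**2 (v(h, p) = h + (-4 + (p*p + h)**2) = h + (-4 + (p**2 + h)**2) = h + (-4 + (h + p**2)**2) = -4 + h + (h + p**2)**2)
v(E, -10)**2 = (-4 + 16 + (16 + (-10)**2)**2)**2 = (-4 + 16 + (16 + 100)**2)**2 = (-4 + 16 + 116**2)**2 = (-4 + 16 + 13456)**2 = 13468**2 = 181387024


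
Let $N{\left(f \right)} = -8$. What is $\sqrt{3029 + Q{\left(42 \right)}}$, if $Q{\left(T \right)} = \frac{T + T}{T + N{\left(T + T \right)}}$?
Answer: $\frac{\sqrt{876095}}{17} \approx 55.059$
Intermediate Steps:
$Q{\left(T \right)} = \frac{2 T}{-8 + T}$ ($Q{\left(T \right)} = \frac{T + T}{T - 8} = \frac{2 T}{-8 + T}$)
$\sqrt{3029 + Q{\left(42 \right)}} = \sqrt{3029 + 2 \cdot 42 \frac{1}{-8 + 42}} = \sqrt{3029 + 2 \cdot 42 \cdot \frac{1}{34}} = \sqrt{3029 + \frac{42}{17}} = \sqrt{\frac{51535}{17}} = \frac{\sqrt{876095}}{17}$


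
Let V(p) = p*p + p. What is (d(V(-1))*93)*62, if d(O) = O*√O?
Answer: 0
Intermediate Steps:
V(p) = p + p² (V(p) = p² + p = p + p²)
d(O) = O^(3/2)
(d(V(-1))*93)*62 = ((-(1 - 1))^(3/2)*93)*62 = ((-1*0)^(3/2)*93)*62 = (0^(3/2)*93)*62 = (0*93)*62 = 0*62 = 0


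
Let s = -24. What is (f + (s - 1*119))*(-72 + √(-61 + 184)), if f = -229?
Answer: 26784 - 372*√123 ≈ 22658.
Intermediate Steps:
(f + (s - 1*119))*(-72 + √(-61 + 184)) = (-229 + (-24 - 1*119))*(-72 + √(-61 + 184)) = (-229 + (-24 - 119))*(-72 + √123) = (-229 - 143)*(-72 + √123) = -372*(-72 + √123) = 26784 - 372*√123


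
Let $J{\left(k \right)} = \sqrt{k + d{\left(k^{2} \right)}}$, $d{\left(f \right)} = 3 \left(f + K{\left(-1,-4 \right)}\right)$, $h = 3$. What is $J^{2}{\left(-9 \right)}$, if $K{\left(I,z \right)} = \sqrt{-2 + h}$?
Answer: $237$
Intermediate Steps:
$K{\left(I,z \right)} = 1$ ($K{\left(I,z \right)} = \sqrt{-2 + 3} = \sqrt{1} = 1$)
$d{\left(f \right)} = 3 + 3 f$ ($d{\left(f \right)} = 3 \left(f + 1\right) = 3 \left(1 + f\right) = 3 + 3 f$)
$J{\left(k \right)} = \sqrt{3 + k + 3 k^{2}}$ ($J{\left(k \right)} = \sqrt{k + \left(3 + 3 k^{2}\right)} = \sqrt{3 + k + 3 k^{2}}$)
$J^{2}{\left(-9 \right)} = \left(\sqrt{3 - 9 + 3 \left(-9\right)^{2}}\right)^{2} = \left(\sqrt{3 - 9 + 3 \cdot 81}\right)^{2} = \left(\sqrt{3 - 9 + 243}\right)^{2} = \left(\sqrt{237}\right)^{2} = 237$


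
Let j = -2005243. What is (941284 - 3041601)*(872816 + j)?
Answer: 2378455679359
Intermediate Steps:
(941284 - 3041601)*(872816 + j) = (941284 - 3041601)*(872816 - 2005243) = -2100317*(-1132427) = 2378455679359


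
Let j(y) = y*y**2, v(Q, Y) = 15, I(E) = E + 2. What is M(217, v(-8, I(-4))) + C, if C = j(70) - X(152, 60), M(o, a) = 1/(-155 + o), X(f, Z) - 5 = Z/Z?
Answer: 21265629/62 ≈ 3.4299e+5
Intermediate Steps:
I(E) = 2 + E
X(f, Z) = 6 (X(f, Z) = 5 + Z/Z = 5 + 1 = 6)
j(y) = y**3
C = 342994 (C = 70**3 - 1*6 = 343000 - 6 = 342994)
M(217, v(-8, I(-4))) + C = 1/(-155 + 217) + 342994 = 1/62 + 342994 = 21265629/62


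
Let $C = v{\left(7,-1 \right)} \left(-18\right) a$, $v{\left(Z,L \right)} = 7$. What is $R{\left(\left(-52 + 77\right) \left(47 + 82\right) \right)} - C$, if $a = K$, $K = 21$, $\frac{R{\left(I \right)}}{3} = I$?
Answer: $12321$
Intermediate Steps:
$R{\left(I \right)} = 3 I$
$a = 21$
$C = -2646$ ($C = 7 \left(-18\right) 21 = \left(-126\right) 21 = -2646$)
$R{\left(\left(-52 + 77\right) \left(47 + 82\right) \right)} - C = 3 \left(-52 + 77\right) \left(47 + 82\right) - -2646 = 3 \cdot 25 \cdot 129 + 2646 = 3 \cdot 3225 + 2646 = 9675 + 2646 = 12321$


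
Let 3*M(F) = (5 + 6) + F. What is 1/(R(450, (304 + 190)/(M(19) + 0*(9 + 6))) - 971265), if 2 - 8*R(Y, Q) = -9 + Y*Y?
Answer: -8/7972609 ≈ -1.0034e-6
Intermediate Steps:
M(F) = 11/3 + F/3 (M(F) = ((5 + 6) + F)/3 = (11 + F)/3 = 11/3 + F/3)
R(Y, Q) = 11/8 - Y²/8 (R(Y, Q) = ¼ - (-9 + Y*Y)/8 = ¼ - (-9 + Y²)/8 = ¼ + (9/8 - Y²/8) = 11/8 - Y²/8)
1/(R(450, (304 + 190)/(M(19) + 0*(9 + 6))) - 971265) = 1/((11/8 - ⅛*450²) - 971265) = 1/((11/8 - ⅛*202500) - 971265) = 1/((11/8 - 50625/2) - 971265) = 1/(-202489/8 - 971265) = 1/(-7972609/8) = -8/7972609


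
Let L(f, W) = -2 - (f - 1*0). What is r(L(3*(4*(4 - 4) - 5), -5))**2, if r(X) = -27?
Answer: 729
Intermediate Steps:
L(f, W) = -2 - f (L(f, W) = -2 - (f + 0) = -2 - f)
r(L(3*(4*(4 - 4) - 5), -5))**2 = (-27)**2 = 729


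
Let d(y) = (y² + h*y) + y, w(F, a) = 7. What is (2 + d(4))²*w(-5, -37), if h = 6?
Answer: 14812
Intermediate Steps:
d(y) = y² + 7*y (d(y) = (y² + 6*y) + y = y² + 7*y)
(2 + d(4))²*w(-5, -37) = (2 + 4*(7 + 4))²*7 = (2 + 4*11)²*7 = (2 + 44)²*7 = 46²*7 = 2116*7 = 14812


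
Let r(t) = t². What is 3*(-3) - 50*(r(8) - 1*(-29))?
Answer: -4659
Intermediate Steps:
3*(-3) - 50*(r(8) - 1*(-29)) = 3*(-3) - 50*(8² - 1*(-29)) = -9 - 50*(64 + 29) = -9 - 50*93 = -9 - 4650 = -4659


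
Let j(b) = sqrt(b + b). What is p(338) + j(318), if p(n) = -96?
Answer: -96 + 2*sqrt(159) ≈ -70.781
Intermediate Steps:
j(b) = sqrt(2)*sqrt(b) (j(b) = sqrt(2*b) = sqrt(2)*sqrt(b))
p(338) + j(318) = -96 + sqrt(2)*sqrt(318) = -96 + 2*sqrt(159)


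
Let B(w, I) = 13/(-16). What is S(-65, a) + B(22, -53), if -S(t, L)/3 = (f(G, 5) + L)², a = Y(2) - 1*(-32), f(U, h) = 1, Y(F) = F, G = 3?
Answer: -58813/16 ≈ -3675.8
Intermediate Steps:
a = 34 (a = 2 - 1*(-32) = 2 + 32 = 34)
S(t, L) = -3*(1 + L)²
B(w, I) = -13/16 (B(w, I) = 13*(-1/16) = -13/16)
S(-65, a) + B(22, -53) = -3*(1 + 34)² - 13/16 = -3*35² - 13/16 = -3*1225 - 13/16 = -3675 - 13/16 = -58813/16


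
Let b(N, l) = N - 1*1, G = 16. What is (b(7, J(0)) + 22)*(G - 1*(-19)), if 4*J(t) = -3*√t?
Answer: 980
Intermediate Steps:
J(t) = -3*√t/4 (J(t) = (-3*√t)/4 = -3*√t/4)
b(N, l) = -1 + N (b(N, l) = N - 1 = -1 + N)
(b(7, J(0)) + 22)*(G - 1*(-19)) = ((-1 + 7) + 22)*(16 - 1*(-19)) = (6 + 22)*(16 + 19) = 28*35 = 980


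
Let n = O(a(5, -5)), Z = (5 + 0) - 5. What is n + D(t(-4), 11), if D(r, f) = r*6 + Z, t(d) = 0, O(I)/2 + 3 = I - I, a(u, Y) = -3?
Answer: -6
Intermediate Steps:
Z = 0 (Z = 5 - 5 = 0)
O(I) = -6 (O(I) = -6 + 2*(I - I) = -6 + 2*0 = -6 + 0 = -6)
n = -6
D(r, f) = 6*r (D(r, f) = r*6 + 0 = 6*r + 0 = 6*r)
n + D(t(-4), 11) = -6 + 6*0 = -6 + 0 = -6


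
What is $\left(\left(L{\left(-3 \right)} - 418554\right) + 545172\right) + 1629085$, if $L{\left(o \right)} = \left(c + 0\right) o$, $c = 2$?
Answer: $1755697$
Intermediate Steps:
$L{\left(o \right)} = 2 o$ ($L{\left(o \right)} = \left(2 + 0\right) o = 2 o$)
$\left(\left(L{\left(-3 \right)} - 418554\right) + 545172\right) + 1629085 = \left(\left(2 \left(-3\right) - 418554\right) + 545172\right) + 1629085 = \left(\left(-6 - 418554\right) + 545172\right) + 1629085 = \left(-418560 + 545172\right) + 1629085 = 126612 + 1629085 = 1755697$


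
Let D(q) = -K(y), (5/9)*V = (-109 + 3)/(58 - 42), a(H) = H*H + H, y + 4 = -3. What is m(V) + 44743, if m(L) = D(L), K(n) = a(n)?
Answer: 44701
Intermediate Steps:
y = -7 (y = -4 - 3 = -7)
a(H) = H + H² (a(H) = H² + H = H + H²)
K(n) = n*(1 + n)
V = -477/40 (V = 9*((-109 + 3)/(58 - 42))/5 = 9*(-106/16)/5 = 9*(-106*1/16)/5 = (9/5)*(-53/8) = -477/40 ≈ -11.925)
D(q) = -42 (D(q) = -(-7)*(1 - 7) = -(-7)*(-6) = -1*42 = -42)
m(L) = -42
m(V) + 44743 = -42 + 44743 = 44701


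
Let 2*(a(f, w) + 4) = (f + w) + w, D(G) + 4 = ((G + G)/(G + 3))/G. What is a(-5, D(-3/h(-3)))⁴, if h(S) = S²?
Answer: 2313441/256 ≈ 9036.9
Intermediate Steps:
D(G) = -4 + 2/(3 + G) (D(G) = -4 + ((G + G)/(G + 3))/G = -4 + ((2*G)/(3 + G))/G = -4 + (2*G/(3 + G))/G = -4 + 2/(3 + G))
a(f, w) = -4 + w + f/2 (a(f, w) = -4 + ((f + w) + w)/2 = -4 + (f + 2*w)/2 = -4 + (w + f/2) = -4 + w + f/2)
a(-5, D(-3/h(-3)))⁴ = (-4 + 2*(-5 - (-6)/((-3)²))/(3 - 3/((-3)²)) + (½)*(-5))⁴ = (-4 + 2*(-5 - (-6)/9)/(3 - 3/9) - 5/2)⁴ = (-4 + 2*(-5 - (-6)/9)/(3 - 3*⅑) - 5/2)⁴ = (-4 + 2*(-5 - 2*(-⅓))/(3 - ⅓) - 5/2)⁴ = (-4 + 2*(-5 + ⅔)/(8/3) - 5/2)⁴ = (-4 + 2*(3/8)*(-13/3) - 5/2)⁴ = (-4 - 13/4 - 5/2)⁴ = (-39/4)⁴ = 2313441/256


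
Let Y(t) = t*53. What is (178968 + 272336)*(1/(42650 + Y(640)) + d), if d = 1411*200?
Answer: 4875900601433652/38285 ≈ 1.2736e+11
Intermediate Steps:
d = 282200
Y(t) = 53*t
(178968 + 272336)*(1/(42650 + Y(640)) + d) = (178968 + 272336)*(1/(42650 + 53*640) + 282200) = 451304*(1/(42650 + 33920) + 282200) = 451304*(1/76570 + 282200) = 451304*(21608054001/76570) = 4875900601433652/38285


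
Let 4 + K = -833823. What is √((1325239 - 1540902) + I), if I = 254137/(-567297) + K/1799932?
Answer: I*√6246088688596214765297869845/170182670634 ≈ 464.4*I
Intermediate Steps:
K = -833827 (K = -4 - 833823 = -833827)
I = -930456874303/1021096023804 (I = 254137/(-567297) - 833827/1799932 = 254137*(-1/567297) - 833827*1/1799932 = -254137/567297 - 833827/1799932 = -930456874303/1021096023804 ≈ -0.91123)
√((1325239 - 1540902) + I) = √((1325239 - 1540902) - 930456874303/1021096023804) = √(-215663 - 930456874303/1021096023804) = √(-220213562238516355/1021096023804) = I*√6246088688596214765297869845/170182670634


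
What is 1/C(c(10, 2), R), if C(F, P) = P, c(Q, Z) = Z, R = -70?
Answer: -1/70 ≈ -0.014286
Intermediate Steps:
1/C(c(10, 2), R) = 1/(-70) = -1/70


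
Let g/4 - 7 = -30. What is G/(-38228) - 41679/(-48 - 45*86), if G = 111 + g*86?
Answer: 270644855/24962884 ≈ 10.842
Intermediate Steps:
g = -92 (g = 28 + 4*(-30) = 28 - 120 = -92)
G = -7801 (G = 111 - 92*86 = 111 - 7912 = -7801)
G/(-38228) - 41679/(-48 - 45*86) = -7801/(-38228) - 41679/(-48 - 45*86) = -7801*(-1/38228) - 41679/(-48 - 3870) = 7801/38228 - 41679/(-3918) = 7801/38228 - 41679*(-1/3918) = 7801/38228 + 13893/1306 = 270644855/24962884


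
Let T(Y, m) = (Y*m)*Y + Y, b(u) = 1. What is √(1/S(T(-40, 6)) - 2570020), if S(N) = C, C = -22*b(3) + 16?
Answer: I*√92520726/6 ≈ 1603.1*I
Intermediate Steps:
C = -6 (C = -22*1 + 16 = -22 + 16 = -6)
T(Y, m) = Y + m*Y² (T(Y, m) = m*Y² + Y = Y + m*Y²)
S(N) = -6
√(1/S(T(-40, 6)) - 2570020) = √(1/(-6) - 2570020) = √(-⅙ - 2570020) = √(-15420121/6) = I*√92520726/6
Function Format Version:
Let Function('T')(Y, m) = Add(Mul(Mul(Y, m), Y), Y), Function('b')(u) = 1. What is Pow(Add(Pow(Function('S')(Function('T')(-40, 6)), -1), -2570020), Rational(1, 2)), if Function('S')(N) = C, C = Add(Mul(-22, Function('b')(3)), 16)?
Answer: Mul(Rational(1, 6), I, Pow(92520726, Rational(1, 2))) ≈ Mul(1603.1, I)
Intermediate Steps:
C = -6 (C = Add(Mul(-22, 1), 16) = Add(-22, 16) = -6)
Function('T')(Y, m) = Add(Y, Mul(m, Pow(Y, 2))) (Function('T')(Y, m) = Add(Mul(m, Pow(Y, 2)), Y) = Add(Y, Mul(m, Pow(Y, 2))))
Function('S')(N) = -6
Pow(Add(Pow(Function('S')(Function('T')(-40, 6)), -1), -2570020), Rational(1, 2)) = Pow(Add(Pow(-6, -1), -2570020), Rational(1, 2)) = Pow(Add(Rational(-1, 6), -2570020), Rational(1, 2)) = Pow(Rational(-15420121, 6), Rational(1, 2)) = Mul(Rational(1, 6), I, Pow(92520726, Rational(1, 2)))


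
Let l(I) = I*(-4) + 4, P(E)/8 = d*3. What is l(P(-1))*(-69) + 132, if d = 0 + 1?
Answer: 6480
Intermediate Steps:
d = 1
P(E) = 24 (P(E) = 8*(1*3) = 8*3 = 24)
l(I) = 4 - 4*I (l(I) = -4*I + 4 = 4 - 4*I)
l(P(-1))*(-69) + 132 = (4 - 4*24)*(-69) + 132 = (4 - 96)*(-69) + 132 = -92*(-69) + 132 = 6348 + 132 = 6480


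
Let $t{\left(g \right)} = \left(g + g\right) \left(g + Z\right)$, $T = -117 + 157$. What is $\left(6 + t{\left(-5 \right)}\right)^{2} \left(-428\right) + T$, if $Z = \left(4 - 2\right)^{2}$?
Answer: $-109528$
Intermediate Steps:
$T = 40$
$Z = 4$ ($Z = 2^{2} = 4$)
$t{\left(g \right)} = 2 g \left(4 + g\right)$ ($t{\left(g \right)} = \left(g + g\right) \left(g + 4\right) = 2 g \left(4 + g\right)$)
$\left(6 + t{\left(-5 \right)}\right)^{2} \left(-428\right) + T = \left(6 + 2 \left(-5\right) \left(4 - 5\right)\right)^{2} \left(-428\right) + 40 = \left(6 + 2 \left(-5\right) \left(-1\right)\right)^{2} \left(-428\right) + 40 = \left(6 + 10\right)^{2} \left(-428\right) + 40 = 16^{2} \left(-428\right) + 40 = 256 \left(-428\right) + 40 = -109568 + 40 = -109528$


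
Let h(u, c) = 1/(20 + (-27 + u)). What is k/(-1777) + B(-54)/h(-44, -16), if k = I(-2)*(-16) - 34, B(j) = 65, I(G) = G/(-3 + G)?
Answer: -29453573/8885 ≈ -3315.0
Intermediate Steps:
k = -202/5 (k = -2/(-3 - 2)*(-16) - 34 = -2/(-5)*(-16) - 34 = -2*(-⅕)*(-16) - 34 = (⅖)*(-16) - 34 = -32/5 - 34 = -202/5 ≈ -40.400)
h(u, c) = 1/(-7 + u)
k/(-1777) + B(-54)/h(-44, -16) = -202/5/(-1777) + 65/(1/(-7 - 44)) = -202/5*(-1/1777) + 65/(1/(-51)) = 202/8885 + 65/(-1/51) = 202/8885 + 65*(-51) = 202/8885 - 3315 = -29453573/8885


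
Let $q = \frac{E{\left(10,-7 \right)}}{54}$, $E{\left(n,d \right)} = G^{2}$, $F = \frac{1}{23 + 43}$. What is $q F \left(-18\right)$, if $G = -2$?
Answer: $- \frac{2}{99} \approx -0.020202$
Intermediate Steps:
$F = \frac{1}{66} \approx 0.015152$
$E{\left(n,d \right)} = 4$ ($E{\left(n,d \right)} = \left(-2\right)^{2} = 4$)
$q = \frac{2}{27}$ ($q = \frac{4}{54} = 4 \cdot \frac{1}{54} = \frac{2}{27} \approx 0.074074$)
$q F \left(-18\right) = \frac{2}{27} \cdot \frac{1}{66} \left(-18\right) = \frac{1}{891} \left(-18\right) = - \frac{2}{99}$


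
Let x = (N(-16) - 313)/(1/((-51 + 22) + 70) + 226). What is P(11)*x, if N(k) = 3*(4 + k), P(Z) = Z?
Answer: -157399/9267 ≈ -16.985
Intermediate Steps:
N(k) = 12 + 3*k
x = -14309/9267 (x = ((12 + 3*(-16)) - 313)/(1/((-51 + 22) + 70) + 226) = ((12 - 48) - 313)/(1/(-29 + 70) + 226) = (-36 - 313)/(1/41 + 226) = -349/(1/41 + 226) = -349/9267/41 = -349*41/9267 = -14309/9267 ≈ -1.5441)
P(11)*x = 11*(-14309/9267) = -157399/9267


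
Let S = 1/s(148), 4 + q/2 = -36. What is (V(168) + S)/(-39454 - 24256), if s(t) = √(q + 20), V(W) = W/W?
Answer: -1/63710 + I*√15/1911300 ≈ -1.5696e-5 + 2.0264e-6*I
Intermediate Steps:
q = -80 (q = -8 + 2*(-36) = -8 - 72 = -80)
V(W) = 1
s(t) = 2*I*√15 (s(t) = √(-80 + 20) = √(-60) = 2*I*√15)
S = -I*√15/30 (S = 1/(2*I*√15) = -I*√15/30 ≈ -0.1291*I)
(V(168) + S)/(-39454 - 24256) = (1 - I*√15/30)/(-39454 - 24256) = (1 - I*√15/30)/(-63710) = (1 - I*√15/30)*(-1/63710) = -1/63710 + I*√15/1911300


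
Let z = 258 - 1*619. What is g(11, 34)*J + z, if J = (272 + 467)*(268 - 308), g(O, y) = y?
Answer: -1005401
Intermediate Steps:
z = -361 (z = 258 - 619 = -361)
J = -29560 (J = 739*(-40) = -29560)
g(11, 34)*J + z = 34*(-29560) - 361 = -1005040 - 361 = -1005401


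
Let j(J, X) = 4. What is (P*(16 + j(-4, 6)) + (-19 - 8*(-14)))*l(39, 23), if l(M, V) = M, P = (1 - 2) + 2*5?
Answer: 10647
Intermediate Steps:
P = 9 (P = -1 + 10 = 9)
(P*(16 + j(-4, 6)) + (-19 - 8*(-14)))*l(39, 23) = (9*(16 + 4) + (-19 - 8*(-14)))*39 = (9*20 + (-19 + 112))*39 = (180 + 93)*39 = 273*39 = 10647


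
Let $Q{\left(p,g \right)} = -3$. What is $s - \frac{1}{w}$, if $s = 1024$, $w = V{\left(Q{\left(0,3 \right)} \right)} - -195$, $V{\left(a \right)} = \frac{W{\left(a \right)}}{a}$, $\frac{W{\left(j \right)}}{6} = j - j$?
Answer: $\frac{199679}{195} \approx 1024.0$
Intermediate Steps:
$W{\left(j \right)} = 0$ ($W{\left(j \right)} = 6 \left(j - j\right) = 6 \cdot 0 = 0$)
$V{\left(a \right)} = 0$ ($V{\left(a \right)} = \frac{0}{a} = 0$)
$w = 195$ ($w = 0 - -195 = 0 + 195 = 195$)
$s - \frac{1}{w} = 1024 - \frac{1}{195} = \frac{199679}{195}$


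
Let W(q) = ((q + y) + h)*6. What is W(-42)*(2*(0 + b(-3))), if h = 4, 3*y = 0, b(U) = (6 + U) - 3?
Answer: 0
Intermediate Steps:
b(U) = 3 + U
y = 0 (y = (⅓)*0 = 0)
W(q) = 24 + 6*q (W(q) = ((q + 0) + 4)*6 = (q + 4)*6 = (4 + q)*6 = 24 + 6*q)
W(-42)*(2*(0 + b(-3))) = (24 + 6*(-42))*(2*(0 + (3 - 3))) = (24 - 252)*(2*(0 + 0)) = -456*0 = -228*0 = 0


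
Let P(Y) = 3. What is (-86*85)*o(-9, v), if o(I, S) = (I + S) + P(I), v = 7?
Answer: -7310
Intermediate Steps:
o(I, S) = 3 + I + S (o(I, S) = (I + S) + 3 = 3 + I + S)
(-86*85)*o(-9, v) = (-86*85)*(3 - 9 + 7) = -7310*1 = -7310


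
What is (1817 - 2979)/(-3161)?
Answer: 1162/3161 ≈ 0.36761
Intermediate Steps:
(1817 - 2979)/(-3161) = -1162*(-1/3161) = 1162/3161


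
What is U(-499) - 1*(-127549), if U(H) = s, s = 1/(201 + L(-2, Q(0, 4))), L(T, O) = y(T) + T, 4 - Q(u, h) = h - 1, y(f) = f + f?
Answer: 24872056/195 ≈ 1.2755e+5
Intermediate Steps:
y(f) = 2*f
Q(u, h) = 5 - h (Q(u, h) = 4 - (h - 1) = 4 - (-1 + h) = 4 + (1 - h) = 5 - h)
L(T, O) = 3*T (L(T, O) = 2*T + T = 3*T)
s = 1/195 (s = 1/(201 + 3*(-2)) = 1/(201 - 6) = 1/195 ≈ 0.0051282)
U(H) = 1/195
U(-499) - 1*(-127549) = 1/195 - 1*(-127549) = 1/195 + 127549 = 24872056/195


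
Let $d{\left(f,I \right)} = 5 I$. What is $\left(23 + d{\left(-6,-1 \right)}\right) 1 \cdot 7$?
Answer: $126$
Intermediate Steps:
$\left(23 + d{\left(-6,-1 \right)}\right) 1 \cdot 7 = \left(23 + 5 \left(-1\right)\right) 1 \cdot 7 = \left(23 - 5\right) 7 = 18 \cdot 7 = 126$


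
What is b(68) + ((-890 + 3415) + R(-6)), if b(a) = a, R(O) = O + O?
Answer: 2581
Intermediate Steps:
R(O) = 2*O
b(68) + ((-890 + 3415) + R(-6)) = 68 + ((-890 + 3415) + 2*(-6)) = 68 + (2525 - 12) = 68 + 2513 = 2581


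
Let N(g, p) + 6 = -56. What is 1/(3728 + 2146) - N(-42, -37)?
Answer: 364189/5874 ≈ 62.000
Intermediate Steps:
N(g, p) = -62 (N(g, p) = -6 - 56 = -62)
1/(3728 + 2146) - N(-42, -37) = 1/(3728 + 2146) - 1*(-62) = 1/5874 + 62 = 364189/5874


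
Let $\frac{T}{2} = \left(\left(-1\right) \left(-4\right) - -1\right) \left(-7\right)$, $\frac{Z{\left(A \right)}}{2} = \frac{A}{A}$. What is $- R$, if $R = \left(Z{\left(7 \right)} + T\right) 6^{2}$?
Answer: $2448$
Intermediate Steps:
$Z{\left(A \right)} = 2$ ($Z{\left(A \right)} = 2 \frac{A}{A} = 2 \cdot 1 = 2$)
$T = -70$ ($T = 2 \left(\left(-1\right) \left(-4\right) - -1\right) \left(-7\right) = 2 \left(4 + 1\right) \left(-7\right) = 2 \cdot 5 \left(-7\right) = 2 \left(-35\right) = -70$)
$R = -2448$ ($R = \left(2 - 70\right) 6^{2} = \left(-68\right) 36 = -2448$)
$- R = \left(-1\right) \left(-2448\right) = 2448$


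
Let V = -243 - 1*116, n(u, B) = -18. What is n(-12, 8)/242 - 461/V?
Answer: 52550/43439 ≈ 1.2097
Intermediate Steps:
V = -359 (V = -243 - 116 = -359)
n(-12, 8)/242 - 461/V = -18/242 - 461/(-359) = -18*1/242 - 461*(-1/359) = -9/121 + 461/359 = 52550/43439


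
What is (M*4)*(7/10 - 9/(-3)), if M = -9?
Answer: -666/5 ≈ -133.20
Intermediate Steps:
(M*4)*(7/10 - 9/(-3)) = (-9*4)*(7/10 - 9/(-3)) = -36*(7*(⅒) - 9*(-⅓)) = -36*(7/10 + 3) = -36*37/10 = -666/5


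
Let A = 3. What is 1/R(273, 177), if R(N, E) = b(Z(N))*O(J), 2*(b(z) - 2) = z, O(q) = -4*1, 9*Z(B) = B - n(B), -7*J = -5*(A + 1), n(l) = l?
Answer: -⅛ ≈ -0.12500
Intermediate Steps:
J = 20/7 (J = -(-5)*(3 + 1)/7 = -(-5)*4/7 = -⅐*(-20) = 20/7 ≈ 2.8571)
Z(B) = 0 (Z(B) = (B - B)/9 = (⅑)*0 = 0)
O(q) = -4
b(z) = 2 + z/2
R(N, E) = -8 (R(N, E) = (2 + (½)*0)*(-4) = (2 + 0)*(-4) = 2*(-4) = -8)
1/R(273, 177) = 1/(-8) = -⅛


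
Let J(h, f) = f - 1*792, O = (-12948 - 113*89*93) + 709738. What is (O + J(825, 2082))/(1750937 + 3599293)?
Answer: -237221/5350230 ≈ -0.044338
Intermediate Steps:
O = -238511 (O = (-12948 - 10057*93) + 709738 = (-12948 - 935301) + 709738 = -948249 + 709738 = -238511)
J(h, f) = -792 + f (J(h, f) = f - 792 = -792 + f)
(O + J(825, 2082))/(1750937 + 3599293) = (-238511 + (-792 + 2082))/(1750937 + 3599293) = (-238511 + 1290)/5350230 = -237221*1/5350230 = -237221/5350230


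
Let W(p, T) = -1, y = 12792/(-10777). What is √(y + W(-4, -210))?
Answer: 7*I*√30673/829 ≈ 1.4788*I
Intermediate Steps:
y = -984/829 (y = 12792*(-1/10777) = -984/829 ≈ -1.1870)
√(y + W(-4, -210)) = √(-984/829 - 1) = √(-1813/829) = 7*I*√30673/829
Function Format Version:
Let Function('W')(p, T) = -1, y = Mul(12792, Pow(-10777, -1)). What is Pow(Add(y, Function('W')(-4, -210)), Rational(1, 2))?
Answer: Mul(Rational(7, 829), I, Pow(30673, Rational(1, 2))) ≈ Mul(1.4788, I)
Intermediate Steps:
y = Rational(-984, 829) (y = Mul(12792, Rational(-1, 10777)) = Rational(-984, 829) ≈ -1.1870)
Pow(Add(y, Function('W')(-4, -210)), Rational(1, 2)) = Pow(Add(Rational(-984, 829), -1), Rational(1, 2)) = Pow(Rational(-1813, 829), Rational(1, 2)) = Mul(Rational(7, 829), I, Pow(30673, Rational(1, 2)))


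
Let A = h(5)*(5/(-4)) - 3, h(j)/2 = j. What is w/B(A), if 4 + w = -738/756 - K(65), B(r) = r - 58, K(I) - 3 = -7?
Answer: 41/3087 ≈ 0.013282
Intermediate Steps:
h(j) = 2*j
K(I) = -4 (K(I) = 3 - 7 = -4)
A = -31/2 (A = (2*5)*(5/(-4)) - 3 = 10*(5*(-1/4)) - 3 = 10*(-5/4) - 3 = -25/2 - 3 = -31/2 ≈ -15.500)
B(r) = -58 + r
w = -41/42 (w = -4 + (-738/756 - 1*(-4)) = -4 + (-738*1/756 + 4) = -4 + (-41/42 + 4) = -4 + 127/42 = -41/42 ≈ -0.97619)
w/B(A) = -41/(42*(-58 - 31/2)) = -41/(42*(-147/2)) = -41/42*(-2/147) = 41/3087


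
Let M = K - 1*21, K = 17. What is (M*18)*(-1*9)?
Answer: 648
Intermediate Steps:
M = -4 (M = 17 - 1*21 = 17 - 21 = -4)
(M*18)*(-1*9) = (-4*18)*(-1*9) = -72*(-9) = 648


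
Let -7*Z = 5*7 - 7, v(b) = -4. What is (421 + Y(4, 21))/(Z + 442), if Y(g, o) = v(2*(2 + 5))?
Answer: 139/146 ≈ 0.95205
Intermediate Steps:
Y(g, o) = -4
Z = -4 (Z = -(5*7 - 7)/7 = -(35 - 7)/7 = -1/7*28 = -4)
(421 + Y(4, 21))/(Z + 442) = (421 - 4)/(-4 + 442) = 417/438 = 417*(1/438) = 139/146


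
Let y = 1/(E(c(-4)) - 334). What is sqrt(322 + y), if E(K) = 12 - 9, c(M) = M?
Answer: sqrt(35278311)/331 ≈ 17.944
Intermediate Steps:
E(K) = 3
y = -1/331 (y = 1/(3 - 334) = 1/(-331) = -1/331 ≈ -0.0030211)
sqrt(322 + y) = sqrt(322 - 1/331) = sqrt(106581/331) = sqrt(35278311)/331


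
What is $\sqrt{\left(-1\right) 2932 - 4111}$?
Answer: $i \sqrt{7043} \approx 83.923 i$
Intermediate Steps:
$\sqrt{\left(-1\right) 2932 - 4111} = \sqrt{-2932 - 4111} = \sqrt{-7043} = i \sqrt{7043}$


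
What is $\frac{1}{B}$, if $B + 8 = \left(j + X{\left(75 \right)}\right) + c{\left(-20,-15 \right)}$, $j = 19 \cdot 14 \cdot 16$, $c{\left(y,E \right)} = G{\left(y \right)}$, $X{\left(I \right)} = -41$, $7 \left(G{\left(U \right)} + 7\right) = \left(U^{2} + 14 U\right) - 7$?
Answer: $\frac{7}{29513} \approx 0.00023718$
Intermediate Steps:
$G{\left(U \right)} = -8 + 2 U + \frac{U^{2}}{7}$ ($G{\left(U \right)} = -7 + \frac{\left(U^{2} + 14 U\right) - 7}{7} = -7 + \frac{-7 + U^{2} + 14 U}{7} = -7 + \left(-1 + 2 U + \frac{U^{2}}{7}\right) = -8 + 2 U + \frac{U^{2}}{7}$)
$c{\left(y,E \right)} = -8 + 2 y + \frac{y^{2}}{7}$
$j = 4256$ ($j = 266 \cdot 16 = 4256$)
$B = \frac{29513}{7}$ ($B = -8 + \left(\left(4256 - 41\right) + \left(-8 + 2 \left(-20\right) + \frac{\left(-20\right)^{2}}{7}\right)\right) = -8 + \left(4215 - - \frac{64}{7}\right) = -8 + \left(4215 + \frac{64}{7}\right) = -8 + \frac{29569}{7} = \frac{29513}{7} \approx 4216.1$)
$\frac{1}{B} = \frac{1}{\frac{29513}{7}} = \frac{7}{29513}$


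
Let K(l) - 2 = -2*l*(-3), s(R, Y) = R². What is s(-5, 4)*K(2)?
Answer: 350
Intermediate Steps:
K(l) = 2 + 6*l (K(l) = 2 - 2*l*(-3) = 2 + 6*l)
s(-5, 4)*K(2) = (-5)²*(2 + 6*2) = 25*(2 + 12) = 25*14 = 350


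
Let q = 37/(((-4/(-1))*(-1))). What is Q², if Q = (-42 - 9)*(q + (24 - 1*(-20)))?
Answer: 50253921/16 ≈ 3.1409e+6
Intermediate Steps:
q = -37/4 (q = 37/((-1*(-4)*(-1))) = 37/((4*(-1))) = 37/(-4) = 37*(-¼) = -37/4 ≈ -9.2500)
Q = -7089/4 (Q = (-42 - 9)*(-37/4 + (24 - 1*(-20))) = -51*(-37/4 + (24 + 20)) = -51*(-37/4 + 44) = -51*139/4 = -7089/4 ≈ -1772.3)
Q² = (-7089/4)² = 50253921/16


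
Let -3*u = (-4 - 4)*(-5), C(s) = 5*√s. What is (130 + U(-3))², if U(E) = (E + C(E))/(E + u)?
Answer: 40690966/2401 - 191370*I*√3/2401 ≈ 16948.0 - 138.05*I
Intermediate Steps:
u = -40/3 (u = -(-4 - 4)*(-5)/3 = -(-8)*(-5)/3 = -⅓*40 = -40/3 ≈ -13.333)
U(E) = (E + 5*√E)/(-40/3 + E) (U(E) = (E + 5*√E)/(E - 40/3) = (E + 5*√E)/(-40/3 + E))
(130 + U(-3))² = (130 + 3*(-3 + 5*√(-3))/(-40 + 3*(-3)))² = (130 + 3*(-3 + 5*(I*√3))/(-40 - 9))² = (130 + 3*(-3 + 5*I*√3)/(-49))² = (130 + 3*(-1/49)*(-3 + 5*I*√3))² = (130 + (9/49 - 15*I*√3/49))² = (6379/49 - 15*I*√3/49)²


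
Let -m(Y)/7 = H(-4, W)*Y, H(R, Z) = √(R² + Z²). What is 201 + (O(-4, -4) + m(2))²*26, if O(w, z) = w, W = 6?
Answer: 265609 + 5824*√13 ≈ 2.8661e+5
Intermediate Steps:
m(Y) = -14*Y*√13 (m(Y) = -7*√((-4)² + 6²)*Y = -7*√(16 + 36)*Y = -7*√52*Y = -7*2*√13*Y = -14*Y*√13)
201 + (O(-4, -4) + m(2))²*26 = 201 + (-4 - 14*2*√13)²*26 = 201 + (-4 - 28*√13)²*26 = 201 + 26*(-4 - 28*√13)²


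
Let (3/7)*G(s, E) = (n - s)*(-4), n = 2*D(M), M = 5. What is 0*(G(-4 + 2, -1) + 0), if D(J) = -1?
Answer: 0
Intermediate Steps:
n = -2 (n = 2*(-1) = -2)
G(s, E) = 56/3 + 28*s/3 (G(s, E) = 7*((-2 - s)*(-4))/3 = 7*(8 + 4*s)/3 = 56/3 + 28*s/3)
0*(G(-4 + 2, -1) + 0) = 0*((56/3 + 28*(-4 + 2)/3) + 0) = 0*((56/3 + (28/3)*(-2)) + 0) = 0*((56/3 - 56/3) + 0) = 0*(0 + 0) = 0*0 = 0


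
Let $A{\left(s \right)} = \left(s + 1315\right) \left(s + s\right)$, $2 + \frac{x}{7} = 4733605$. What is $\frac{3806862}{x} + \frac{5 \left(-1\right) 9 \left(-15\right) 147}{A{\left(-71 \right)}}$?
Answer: $- \frac{2615367745149}{5853270519208} \approx -0.44682$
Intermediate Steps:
$x = 33135221$ ($x = -14 + 7 \cdot 4733605 = -14 + 33135235 = 33135221$)
$A{\left(s \right)} = 2 s \left(1315 + s\right)$ ($A{\left(s \right)} = \left(1315 + s\right) 2 s = 2 s \left(1315 + s\right)$)
$\frac{3806862}{x} + \frac{5 \left(-1\right) 9 \left(-15\right) 147}{A{\left(-71 \right)}} = \frac{3806862}{33135221} + \frac{5 \left(-1\right) 9 \left(-15\right) 147}{2 \left(-71\right) \left(1315 - 71\right)} = 3806862 \cdot \frac{1}{33135221} + \frac{\left(-5\right) \left(-135\right) 147}{2 \left(-71\right) 1244} = \frac{3806862}{33135221} + \frac{675 \cdot 147}{-176648} = \frac{3806862}{33135221} + 99225 \left(- \frac{1}{176648}\right) = \frac{3806862}{33135221} - \frac{99225}{176648} = - \frac{2615367745149}{5853270519208}$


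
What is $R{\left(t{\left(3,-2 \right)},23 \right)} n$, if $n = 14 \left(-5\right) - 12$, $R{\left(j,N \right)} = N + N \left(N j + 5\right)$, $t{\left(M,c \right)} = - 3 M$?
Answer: $379086$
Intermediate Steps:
$R{\left(j,N \right)} = N + N \left(5 + N j\right)$
$n = -82$ ($n = -70 - 12 = -82$)
$R{\left(t{\left(3,-2 \right)},23 \right)} n = 23 \left(6 + 23 \left(\left(-3\right) 3\right)\right) \left(-82\right) = 23 \left(6 + 23 \left(-9\right)\right) \left(-82\right) = 23 \left(6 - 207\right) \left(-82\right) = 23 \left(-201\right) \left(-82\right) = \left(-4623\right) \left(-82\right) = 379086$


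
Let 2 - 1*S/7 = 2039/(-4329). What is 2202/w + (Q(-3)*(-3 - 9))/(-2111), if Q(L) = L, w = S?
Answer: 20120323194/158069569 ≈ 127.29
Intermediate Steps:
S = 74879/4329 (S = 14 - 14273/(-4329) = 14 - 14273*(-1)/4329 = 14 - 7*(-2039/4329) = 14 + 14273/4329 = 74879/4329 ≈ 17.297)
w = 74879/4329 ≈ 17.297
2202/w + (Q(-3)*(-3 - 9))/(-2111) = 2202/(74879/4329) - 3*(-3 - 9)/(-2111) = 2202*(4329/74879) - 3*(-12)*(-1/2111) = 9532458/74879 + 36*(-1/2111) = 9532458/74879 - 36/2111 = 20120323194/158069569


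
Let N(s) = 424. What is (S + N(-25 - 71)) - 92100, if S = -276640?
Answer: -368316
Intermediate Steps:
(S + N(-25 - 71)) - 92100 = (-276640 + 424) - 92100 = -276216 - 92100 = -368316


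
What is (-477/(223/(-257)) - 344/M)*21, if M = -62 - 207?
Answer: 694116213/59987 ≈ 11571.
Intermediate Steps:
M = -269
(-477/(223/(-257)) - 344/M)*21 = (-477/(223/(-257)) - 344/(-269))*21 = (-477/(223*(-1/257)) - 344*(-1/269))*21 = (-477/(-223/257) + 344/269)*21 = (-477*(-257/223) + 344/269)*21 = (122589/223 + 344/269)*21 = (33053153/59987)*21 = 694116213/59987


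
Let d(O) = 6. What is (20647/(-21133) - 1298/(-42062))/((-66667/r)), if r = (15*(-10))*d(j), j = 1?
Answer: -378460566000/29630023016041 ≈ -0.012773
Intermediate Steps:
r = -900 (r = (15*(-10))*6 = -150*6 = -900)
(20647/(-21133) - 1298/(-42062))/((-66667/r)) = (20647/(-21133) - 1298/(-42062))/((-66667/(-900))) = (20647*(-1/21133) - 1298*(-1/42062))/((-66667*(-1/900))) = (-20647/21133 + 649/21031)/(66667/900) = -420511740/444448123*900/66667 = -378460566000/29630023016041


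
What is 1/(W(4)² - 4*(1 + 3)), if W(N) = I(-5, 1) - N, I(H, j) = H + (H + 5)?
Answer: 1/65 ≈ 0.015385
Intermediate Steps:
I(H, j) = 5 + 2*H (I(H, j) = H + (5 + H) = 5 + 2*H)
W(N) = -5 - N (W(N) = (5 + 2*(-5)) - N = (5 - 10) - N = -5 - N)
1/(W(4)² - 4*(1 + 3)) = 1/((-5 - 1*4)² - 4*(1 + 3)) = 1/((-5 - 4)² - 4*4) = 1/((-9)² - 16) = 1/(81 - 16) = 1/65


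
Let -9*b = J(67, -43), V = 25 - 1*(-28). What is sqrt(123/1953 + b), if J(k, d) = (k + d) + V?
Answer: I*sqrt(3599162)/651 ≈ 2.9142*I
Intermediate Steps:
V = 53 (V = 25 + 28 = 53)
J(k, d) = 53 + d + k (J(k, d) = (k + d) + 53 = (d + k) + 53 = 53 + d + k)
b = -77/9 (b = -(53 - 43 + 67)/9 = -1/9*77 = -77/9 ≈ -8.5556)
sqrt(123/1953 + b) = sqrt(123/1953 - 77/9) = sqrt(123*(1/1953) - 77/9) = sqrt(41/651 - 77/9) = sqrt(-16586/1953) = I*sqrt(3599162)/651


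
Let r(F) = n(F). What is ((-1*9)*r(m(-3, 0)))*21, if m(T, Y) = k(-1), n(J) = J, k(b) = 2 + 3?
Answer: -945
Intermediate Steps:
k(b) = 5
m(T, Y) = 5
r(F) = F
((-1*9)*r(m(-3, 0)))*21 = (-1*9*5)*21 = -9*5*21 = -45*21 = -945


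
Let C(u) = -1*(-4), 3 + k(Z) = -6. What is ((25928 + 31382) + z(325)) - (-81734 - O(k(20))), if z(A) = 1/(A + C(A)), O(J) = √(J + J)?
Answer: 45745477/329 + 3*I*√2 ≈ 1.3904e+5 + 4.2426*I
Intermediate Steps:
k(Z) = -9 (k(Z) = -3 - 6 = -9)
O(J) = √2*√J (O(J) = √(2*J) = √2*√J)
C(u) = 4
z(A) = 1/(4 + A) (z(A) = 1/(A + 4) = 1/(4 + A))
((25928 + 31382) + z(325)) - (-81734 - O(k(20))) = ((25928 + 31382) + 1/(4 + 325)) - (-81734 - √2*√(-9)) = (57310 + 1/329) - (-81734 - √2*3*I) = (57310 + 1/329) - (-81734 - 3*I*√2) = 18854991/329 - (-81734 - 3*I*√2) = 18854991/329 + (81734 + 3*I*√2) = 45745477/329 + 3*I*√2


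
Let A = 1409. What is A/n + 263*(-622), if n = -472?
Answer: -77214001/472 ≈ -1.6359e+5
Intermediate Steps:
A/n + 263*(-622) = 1409/(-472) + 263*(-622) = 1409*(-1/472) - 163586 = -1409/472 - 163586 = -77214001/472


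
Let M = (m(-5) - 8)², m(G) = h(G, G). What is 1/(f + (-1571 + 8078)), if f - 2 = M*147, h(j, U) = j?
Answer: 1/31352 ≈ 3.1896e-5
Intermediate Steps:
m(G) = G
M = 169 (M = (-5 - 8)² = (-13)² = 169)
f = 24845 (f = 2 + 169*147 = 2 + 24843 = 24845)
1/(f + (-1571 + 8078)) = 1/(24845 + (-1571 + 8078)) = 1/(24845 + 6507) = 1/31352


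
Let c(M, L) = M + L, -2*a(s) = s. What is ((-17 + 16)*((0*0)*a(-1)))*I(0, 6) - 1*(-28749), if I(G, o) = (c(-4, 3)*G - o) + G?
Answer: 28749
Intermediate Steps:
a(s) = -s/2
c(M, L) = L + M
I(G, o) = -o (I(G, o) = ((3 - 4)*G - o) + G = (-G - o) + G = -o)
((-17 + 16)*((0*0)*a(-1)))*I(0, 6) - 1*(-28749) = ((-17 + 16)*((0*0)*(-1/2*(-1))))*(-1*6) - 1*(-28749) = -0/2*(-6) + 28749 = -1*0*(-6) + 28749 = 0*(-6) + 28749 = 0 + 28749 = 28749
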